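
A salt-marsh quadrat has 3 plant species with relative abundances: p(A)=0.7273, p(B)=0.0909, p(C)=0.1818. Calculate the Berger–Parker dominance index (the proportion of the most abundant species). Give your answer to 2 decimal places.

0.73

The largest proportion is 0.7273, i.e. d = 0.73 to 2 decimal places.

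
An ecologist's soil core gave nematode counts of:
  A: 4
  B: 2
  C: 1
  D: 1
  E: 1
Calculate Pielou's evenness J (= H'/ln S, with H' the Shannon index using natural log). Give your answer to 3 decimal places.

0.887

Total N = 4+2+1+1+1 = 9, so the proportions are 0.44444, 0.22222, 0.11111, 0.11111, 0.11111 (working shown to 5 dp, full precision carried).
H' = −Σ pᵢ ln pᵢ = −((-0.36041) + (-0.33424) + (-0.24414) + (-0.24414) + (-0.24414)) = 1.42706.
With S = 5 species, ln S = 1.60944, so J = 1.42706/1.60944 = 0.88668, i.e. 0.887 to 3 decimal places.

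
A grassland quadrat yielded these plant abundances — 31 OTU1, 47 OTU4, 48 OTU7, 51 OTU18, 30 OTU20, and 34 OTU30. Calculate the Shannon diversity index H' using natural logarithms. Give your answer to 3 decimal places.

1.768

Total N = 31+47+48+51+30+34 = 241, so the proportions are 0.12863, 0.19502, 0.19917, 0.21162, 0.12448, 0.14108 (working shown to 5 dp, full precision carried).
Each pᵢ ln pᵢ term: 0.12863×(-2.05081)=-0.26380, 0.19502×(-1.63465)=-0.31879, 0.19917×(-1.61360)=-0.32138, 0.21162×(-1.55297)=-0.32864, 0.12448×(-2.08360)=-0.25937, 0.14108×(-1.95844)=-0.27629.
Sum = -1.76827, so H' = 1.768.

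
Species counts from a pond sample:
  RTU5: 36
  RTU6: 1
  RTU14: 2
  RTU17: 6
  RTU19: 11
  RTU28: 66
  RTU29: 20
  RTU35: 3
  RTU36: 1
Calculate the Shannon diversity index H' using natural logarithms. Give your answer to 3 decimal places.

1.509

Total N = 36+1+2+6+11+66+20+3+1 = 146, so the proportions are 0.24658, 0.00685, 0.0137, 0.0411, 0.07534, 0.45205, 0.13699, 0.02055, 0.00685 (working shown to 5 dp, full precision carried).
Each pᵢ ln pᵢ term: 0.24658×(-1.40009)=-0.34523, 0.00685×(-4.98361)=-0.03413, 0.0137×(-4.29046)=-0.05877, 0.0411×(-3.19185)=-0.13117, 0.07534×(-2.58571)=-0.19481, 0.45205×(-0.79395)=-0.35891, 0.13699×(-1.98787)=-0.27231, 0.02055×(-3.88499)=-0.07983, 0.00685×(-4.98361)=-0.03413.
Sum = -1.50930, so H' = 1.509.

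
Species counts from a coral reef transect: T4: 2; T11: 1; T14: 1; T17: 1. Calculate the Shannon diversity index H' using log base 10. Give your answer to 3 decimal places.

0.579

Total N = 2+1+1+1 = 5, so the proportions are 0.4, 0.2, 0.2, 0.2 (working shown to 5 dp, full precision carried).
Each pᵢ log₁₀ pᵢ term: 0.4×(-0.39794)=-0.15918, 0.2×(-0.69897)=-0.13979, 0.2×(-0.69897)=-0.13979, 0.2×(-0.69897)=-0.13979.
Sum = -0.57856, so H' = 0.579.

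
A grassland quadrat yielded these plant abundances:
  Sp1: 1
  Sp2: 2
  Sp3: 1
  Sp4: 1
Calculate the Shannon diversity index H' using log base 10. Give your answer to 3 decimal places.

Total N = 1+2+1+1 = 5, so the proportions are 0.2, 0.4, 0.2, 0.2 (working shown to 5 dp, full precision carried).
Each pᵢ log₁₀ pᵢ term: 0.2×(-0.69897)=-0.13979, 0.4×(-0.39794)=-0.15918, 0.2×(-0.69897)=-0.13979, 0.2×(-0.69897)=-0.13979.
Sum = -0.57856, so H' = 0.579.

0.579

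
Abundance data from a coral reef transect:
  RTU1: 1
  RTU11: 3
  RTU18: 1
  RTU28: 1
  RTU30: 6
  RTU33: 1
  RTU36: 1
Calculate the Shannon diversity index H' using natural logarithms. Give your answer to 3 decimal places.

Total N = 1+3+1+1+6+1+1 = 14, so the proportions are 0.07143, 0.21429, 0.07143, 0.07143, 0.42857, 0.07143, 0.07143 (working shown to 5 dp, full precision carried).
Each pᵢ ln pᵢ term: 0.07143×(-2.63906)=-0.18850, 0.21429×(-1.54045)=-0.33010, 0.07143×(-2.63906)=-0.18850, 0.07143×(-2.63906)=-0.18850, 0.42857×(-0.84730)=-0.36313, 0.07143×(-2.63906)=-0.18850, 0.07143×(-2.63906)=-0.18850.
Sum = -1.63574, so H' = 1.636.

1.636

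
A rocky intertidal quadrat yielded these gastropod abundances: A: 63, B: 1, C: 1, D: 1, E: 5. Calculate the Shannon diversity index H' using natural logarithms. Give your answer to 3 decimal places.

0.473

Total N = 63+1+1+1+5 = 71, so the proportions are 0.88732, 0.01408, 0.01408, 0.01408, 0.07042 (working shown to 5 dp, full precision carried).
Each pᵢ ln pᵢ term: 0.88732×(-0.11955)=-0.10608, 0.01408×(-4.26268)=-0.06004, 0.01408×(-4.26268)=-0.06004, 0.01408×(-4.26268)=-0.06004, 0.07042×(-2.65324)=-0.18685.
Sum = -0.47304, so H' = 0.473.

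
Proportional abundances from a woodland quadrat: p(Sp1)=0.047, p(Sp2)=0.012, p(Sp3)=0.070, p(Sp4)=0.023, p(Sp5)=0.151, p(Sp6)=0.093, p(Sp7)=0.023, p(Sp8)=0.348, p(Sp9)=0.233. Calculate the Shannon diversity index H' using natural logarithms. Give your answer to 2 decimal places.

Each pᵢ ln pᵢ term (working shown to 4 dp, full precision carried): 0.047×(-3.0576)=-0.1437, 0.012×(-4.4228)=-0.0531, 0.07×(-2.6593)=-0.1861, 0.023×(-3.7723)=-0.0868, 0.151×(-1.8905)=-0.2855, 0.093×(-2.3752)=-0.2209, 0.023×(-3.7723)=-0.0868, 0.348×(-1.0556)=-0.3673, 0.233×(-1.4567)=-0.3394.
Sum = -1.7696, so H' = 1.77.

1.77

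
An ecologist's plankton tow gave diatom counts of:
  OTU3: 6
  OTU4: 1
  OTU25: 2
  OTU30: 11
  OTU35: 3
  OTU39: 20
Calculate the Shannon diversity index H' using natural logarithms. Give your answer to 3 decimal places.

1.396

Total N = 6+1+2+11+3+20 = 43, so the proportions are 0.13953, 0.02326, 0.04651, 0.25581, 0.06977, 0.46512 (working shown to 5 dp, full precision carried).
Each pᵢ ln pᵢ term: 0.13953×(-1.96944)=-0.27481, 0.02326×(-3.76120)=-0.08747, 0.04651×(-3.06805)=-0.14270, 0.25581×(-1.36330)=-0.34875, 0.06977×(-2.66259)=-0.18576, 0.46512×(-0.76547)=-0.35603.
Sum = -1.39552, so H' = 1.396.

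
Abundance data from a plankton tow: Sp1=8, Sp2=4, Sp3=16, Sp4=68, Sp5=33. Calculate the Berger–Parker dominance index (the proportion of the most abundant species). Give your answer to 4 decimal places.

Total N = 8+4+16+68+33 = 129, so the proportions are 0.062016, 0.031008, 0.124031, 0.527132, 0.255814 (working shown to 6 dp, full precision carried).
The largest proportion is 0.527132, i.e. d = 0.5271 to 4 decimal places.

0.5271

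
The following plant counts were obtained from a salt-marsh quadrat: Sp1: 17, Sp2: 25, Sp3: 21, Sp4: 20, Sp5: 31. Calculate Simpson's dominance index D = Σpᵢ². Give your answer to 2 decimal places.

Total N = 17+25+21+20+31 = 114, so the proportions are 0.1491, 0.2193, 0.1842, 0.1754, 0.2719 (working shown to 4 dp, full precision carried).
D = 0.1491² + 0.2193² + 0.1842² + 0.1754² + 0.2719² = 0.0222 + 0.0481 + 0.0339 + 0.0308 + 0.0739 = 0.2090.
To 2 decimal places, D = 0.21.

0.21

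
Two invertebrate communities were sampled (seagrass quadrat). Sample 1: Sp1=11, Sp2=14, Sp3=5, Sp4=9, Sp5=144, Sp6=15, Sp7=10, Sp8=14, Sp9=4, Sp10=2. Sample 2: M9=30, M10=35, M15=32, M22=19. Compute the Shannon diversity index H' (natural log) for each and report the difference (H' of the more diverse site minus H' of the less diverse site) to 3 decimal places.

Sample 1: N=228, proportions 0.04825, 0.0614, 0.02193, 0.03947, 0.63158, 0.06579, 0.04386, 0.0614, 0.01754, 0.00877, giving H' = 1.41915 (working shown to 5 dp, full precision carried).
Sample 2: N=116, proportions 0.25862, 0.30172, 0.27586, 0.16379, giving H' = 1.36289.
Difference = |1.41915 − 1.36289| = 0.05626, i.e. 0.056 to 3 decimal places.

0.056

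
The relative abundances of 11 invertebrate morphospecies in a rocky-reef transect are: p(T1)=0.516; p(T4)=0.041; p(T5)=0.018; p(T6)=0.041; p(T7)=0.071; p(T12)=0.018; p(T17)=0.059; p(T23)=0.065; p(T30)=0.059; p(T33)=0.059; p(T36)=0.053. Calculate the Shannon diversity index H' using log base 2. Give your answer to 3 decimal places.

Each pᵢ log₂ pᵢ term (working shown to 5 dp, full precision carried): 0.516×(-0.95456)=-0.49255, 0.041×(-4.60823)=-0.18894, 0.018×(-5.79586)=-0.10433, 0.041×(-4.60823)=-0.18894, 0.071×(-3.81604)=-0.27094, 0.018×(-5.79586)=-0.10433, 0.059×(-4.08314)=-0.24091, 0.065×(-3.94342)=-0.25632, 0.059×(-4.08314)=-0.24091, 0.059×(-4.08314)=-0.24091, 0.053×(-4.23786)=-0.22461.
Sum = -2.55366, so H' = 2.554.

2.554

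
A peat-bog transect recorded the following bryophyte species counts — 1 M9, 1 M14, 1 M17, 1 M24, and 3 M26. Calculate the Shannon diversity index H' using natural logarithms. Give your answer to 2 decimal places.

Total N = 1+1+1+1+3 = 7, so the proportions are 0.1429, 0.1429, 0.1429, 0.1429, 0.4286 (working shown to 4 dp, full precision carried).
Each pᵢ ln pᵢ term: 0.1429×(-1.9459)=-0.2780, 0.1429×(-1.9459)=-0.2780, 0.1429×(-1.9459)=-0.2780, 0.1429×(-1.9459)=-0.2780, 0.4286×(-0.8473)=-0.3631.
Sum = -1.4751, so H' = 1.48.

1.48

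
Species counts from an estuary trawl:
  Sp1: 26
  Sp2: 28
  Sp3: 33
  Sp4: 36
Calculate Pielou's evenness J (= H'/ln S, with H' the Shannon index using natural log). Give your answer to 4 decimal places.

Total N = 26+28+33+36 = 123, so the proportions are 0.211382, 0.227642, 0.268293, 0.292683 (working shown to 6 dp, full precision carried).
H' = −Σ pᵢ ln pᵢ = −((-0.328506) + (-0.336906) + (-0.352986) + (-0.359609)) = 1.378008.
With S = 4 species, ln S = 1.386294, so J = 1.378008/1.386294 = 0.994023, i.e. 0.9940 to 4 decimal places.

0.9940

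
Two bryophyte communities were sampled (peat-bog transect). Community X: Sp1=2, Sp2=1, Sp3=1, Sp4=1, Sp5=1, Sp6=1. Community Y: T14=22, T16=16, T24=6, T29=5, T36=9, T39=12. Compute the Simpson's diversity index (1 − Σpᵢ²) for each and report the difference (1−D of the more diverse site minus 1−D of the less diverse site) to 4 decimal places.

0.0257

Community X: N=7, proportions 0.2857143, 0.1428571, 0.1428571, 0.1428571, 0.1428571, 0.1428571, giving 1−D = 0.8163265 (working shown to 7 dp, full precision carried).
Community Y: N=70, proportions 0.3142857, 0.2285714, 0.0857143, 0.0714286, 0.1285714, 0.1714286, giving 1−D = 0.7906122.
Difference = |0.8163265 − 0.7906122| = 0.0257143, i.e. 0.0257 to 4 decimal places.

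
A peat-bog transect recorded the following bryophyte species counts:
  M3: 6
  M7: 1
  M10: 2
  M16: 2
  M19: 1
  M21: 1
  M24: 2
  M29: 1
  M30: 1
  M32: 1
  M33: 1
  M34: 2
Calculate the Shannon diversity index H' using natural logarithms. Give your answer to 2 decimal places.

2.27

Total N = 6+1+2+2+1+1+2+1+1+1+1+2 = 21, so the proportions are 0.2857, 0.0476, 0.0952, 0.0952, 0.0476, 0.0476, 0.0952, 0.0476, 0.0476, 0.0476, 0.0476, 0.0952 (working shown to 4 dp, full precision carried).
Each pᵢ ln pᵢ term: 0.2857×(-1.2528)=-0.3579, 0.0476×(-3.0445)=-0.1450, 0.0952×(-2.3514)=-0.2239, 0.0952×(-2.3514)=-0.2239, 0.0476×(-3.0445)=-0.1450, 0.0476×(-3.0445)=-0.1450, 0.0952×(-2.3514)=-0.2239, 0.0476×(-3.0445)=-0.1450, 0.0476×(-3.0445)=-0.1450, 0.0476×(-3.0445)=-0.1450, 0.0476×(-3.0445)=-0.1450, 0.0952×(-2.3514)=-0.2239.
Sum = -2.2685, so H' = 2.27.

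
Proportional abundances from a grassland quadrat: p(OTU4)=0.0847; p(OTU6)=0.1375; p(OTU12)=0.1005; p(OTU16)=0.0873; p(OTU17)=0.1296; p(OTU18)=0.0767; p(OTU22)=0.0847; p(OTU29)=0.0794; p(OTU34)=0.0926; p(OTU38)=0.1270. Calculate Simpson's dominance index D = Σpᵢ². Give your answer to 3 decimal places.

D = 0.0847² + 0.1375² + 0.1005² + 0.0873² + 0.1296² + 0.0767² + 0.0847² + 0.0794² + 0.0926² + 0.127² = 0.00717 + 0.01891 + 0.01010 + 0.00762 + 0.01680 + 0.00588 + 0.00717 + 0.00630 + 0.00857 + 0.01613 = 0.10466 (working shown to 5 dp, full precision carried).
To 3 decimal places, D = 0.105.

0.105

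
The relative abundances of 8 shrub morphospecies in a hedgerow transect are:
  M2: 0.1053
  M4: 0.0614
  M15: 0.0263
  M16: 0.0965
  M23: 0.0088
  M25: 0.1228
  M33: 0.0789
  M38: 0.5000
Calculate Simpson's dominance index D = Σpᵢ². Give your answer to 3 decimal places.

D = 0.1053² + 0.0614² + 0.0263² + 0.0965² + 0.0088² + 0.1228² + 0.0789² + 0.5² = 0.01109 + 0.00377 + 0.00069 + 0.00931 + 0.00008 + 0.01508 + 0.00623 + 0.25000 = 0.29624 (working shown to 5 dp, full precision carried).
To 3 decimal places, D = 0.296.

0.296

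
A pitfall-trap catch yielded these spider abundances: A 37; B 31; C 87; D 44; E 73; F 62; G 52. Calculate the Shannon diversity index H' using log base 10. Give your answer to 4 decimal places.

Total N = 37+31+87+44+73+62+52 = 386, so the proportions are 0.095855, 0.080311, 0.225389, 0.11399, 0.189119, 0.160622, 0.134715 (working shown to 6 dp, full precision carried).
Each pᵢ log₁₀ pᵢ term: 0.095855×(-1.018386)=-0.097617, 0.080311×(-1.095226)=-0.087959, 0.225389×(-0.647068)=-0.145842, 0.11399×(-0.943135)=-0.107508, 0.189119×(-0.723264)=-0.136783, 0.160622×(-0.794196)=-0.127565, 0.134715×(-0.870584)=-0.117281.
Sum = -0.820554, so H' = 0.8206.

0.8206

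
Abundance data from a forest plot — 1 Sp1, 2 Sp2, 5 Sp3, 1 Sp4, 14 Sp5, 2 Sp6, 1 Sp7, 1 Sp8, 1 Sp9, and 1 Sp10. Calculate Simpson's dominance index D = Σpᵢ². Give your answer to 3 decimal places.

0.279

Total N = 1+2+5+1+14+2+1+1+1+1 = 29, so the proportions are 0.03448, 0.06897, 0.17241, 0.03448, 0.48276, 0.06897, 0.03448, 0.03448, 0.03448, 0.03448 (working shown to 5 dp, full precision carried).
D = 0.03448² + 0.06897² + 0.17241² + 0.03448² + 0.48276² + 0.06897² + 0.03448² + 0.03448² + 0.03448² + 0.03448² = 0.00119 + 0.00476 + 0.02973 + 0.00119 + 0.23306 + 0.00476 + 0.00119 + 0.00119 + 0.00119 + 0.00119 = 0.27943.
To 3 decimal places, D = 0.279.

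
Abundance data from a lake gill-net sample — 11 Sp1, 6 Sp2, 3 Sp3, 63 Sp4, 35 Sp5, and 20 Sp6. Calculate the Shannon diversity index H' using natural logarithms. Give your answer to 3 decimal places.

1.407

Total N = 11+6+3+63+35+20 = 138, so the proportions are 0.07971, 0.04348, 0.02174, 0.45652, 0.25362, 0.14493 (working shown to 5 dp, full precision carried).
Each pᵢ ln pᵢ term: 0.07971×(-2.52936)=-0.20162, 0.04348×(-3.13549)=-0.13633, 0.02174×(-3.82864)=-0.08323, 0.45652×(-0.78412)=-0.35797, 0.25362×(-1.37191)=-0.34795, 0.14493×(-1.93152)=-0.27993.
Sum = -1.40702, so H' = 1.407.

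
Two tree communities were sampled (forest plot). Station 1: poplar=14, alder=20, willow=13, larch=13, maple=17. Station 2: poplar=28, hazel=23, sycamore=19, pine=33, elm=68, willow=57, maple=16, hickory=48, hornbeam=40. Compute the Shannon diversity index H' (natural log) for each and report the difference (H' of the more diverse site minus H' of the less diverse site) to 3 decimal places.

Station 1: N=77, proportions 0.181818, 0.25974, 0.168831, 0.168831, 0.220779, giving H' = 1.594263 (working shown to 6 dp, full precision carried).
Station 2: N=332, proportions 0.084337, 0.069277, 0.057229, 0.099398, 0.204819, 0.171687, 0.048193, 0.144578, 0.120482, giving H' = 2.094708.
Difference = |1.594263 − 2.094708| = 0.500445, i.e. 0.500 to 3 decimal places.

0.500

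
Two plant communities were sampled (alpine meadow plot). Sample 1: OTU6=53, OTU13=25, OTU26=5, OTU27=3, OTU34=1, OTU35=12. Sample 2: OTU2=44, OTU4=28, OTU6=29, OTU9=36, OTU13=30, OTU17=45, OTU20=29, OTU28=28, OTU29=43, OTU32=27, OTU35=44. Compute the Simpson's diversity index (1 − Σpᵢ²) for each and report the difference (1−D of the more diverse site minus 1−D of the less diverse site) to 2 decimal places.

0.27

Sample 1: N=99, proportions 0.5354, 0.2525, 0.0505, 0.0303, 0.0101, 0.1212, giving 1−D = 0.6314 (working shown to 4 dp, full precision carried).
Sample 2: N=383, proportions 0.1149, 0.0731, 0.0757, 0.094, 0.0783, 0.1175, 0.0757, 0.0731, 0.1123, 0.0705, 0.1149, giving 1−D = 0.9051.
Difference = |0.6314 − 0.9051| = 0.2737, i.e. 0.27 to 2 decimal places.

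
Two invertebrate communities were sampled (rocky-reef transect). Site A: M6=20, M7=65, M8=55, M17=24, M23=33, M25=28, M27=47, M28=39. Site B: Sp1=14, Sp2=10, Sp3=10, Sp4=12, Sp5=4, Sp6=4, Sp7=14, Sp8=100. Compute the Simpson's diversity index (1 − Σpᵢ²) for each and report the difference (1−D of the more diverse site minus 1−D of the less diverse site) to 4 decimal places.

Site A: N=311, proportions 0.064309, 0.209003, 0.176849, 0.07717, 0.106109, 0.090032, 0.151125, 0.125402, giving 1−D = 0.857022 (working shown to 6 dp, full precision carried).
Site B: N=168, proportions 0.083333, 0.059524, 0.059524, 0.071429, 0.02381, 0.02381, 0.083333, 0.595238, giving 1−D = 0.618481.
Difference = |0.857022 − 0.618481| = 0.238541, i.e. 0.2385 to 4 decimal places.

0.2385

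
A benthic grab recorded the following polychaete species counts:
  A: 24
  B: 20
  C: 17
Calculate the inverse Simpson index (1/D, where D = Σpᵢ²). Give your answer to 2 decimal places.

2.94

Total N = 24+20+17 = 61, so the proportions are 0.39344, 0.32787, 0.27869 (working shown to 5 dp, full precision carried).
D = 0.39344² + 0.32787² + 0.27869² = 0.15480 + 0.10750 + 0.07767 = 0.33996.
So 1/D = 2.9415, i.e. 2.94 to 2 decimal places.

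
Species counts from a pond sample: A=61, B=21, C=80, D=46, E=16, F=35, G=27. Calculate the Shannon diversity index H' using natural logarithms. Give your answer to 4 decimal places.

1.8128

Total N = 61+21+80+46+16+35+27 = 286, so the proportions are 0.213287, 0.073427, 0.27972, 0.160839, 0.055944, 0.122378, 0.094406 (working shown to 6 dp, full precision carried).
Each pᵢ ln pᵢ term: 0.213287×(-1.545118)=-0.329553, 0.073427×(-2.611469)=-0.191751, 0.27972×(-1.273965)=-0.356354, 0.160839×(-1.827350)=-0.293910, 0.055944×(-2.883403)=-0.161309, 0.122378×(-2.100644)=-0.257072, 0.094406×(-2.360155)=-0.222812.
Sum = -1.812761, so H' = 1.8128.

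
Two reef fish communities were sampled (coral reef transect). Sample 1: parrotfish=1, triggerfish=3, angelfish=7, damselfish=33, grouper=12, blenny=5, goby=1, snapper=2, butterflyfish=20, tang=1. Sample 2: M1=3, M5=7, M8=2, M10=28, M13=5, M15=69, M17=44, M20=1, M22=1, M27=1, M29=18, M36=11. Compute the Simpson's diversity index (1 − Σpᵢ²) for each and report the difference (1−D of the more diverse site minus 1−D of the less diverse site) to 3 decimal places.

Sample 1: N=85, proportions 0.01176, 0.03529, 0.08235, 0.38824, 0.14118, 0.05882, 0.01176, 0.02353, 0.23529, 0.01176, giving 1−D = 0.76152 (working shown to 5 dp, full precision carried).
Sample 2: N=190, proportions 0.01579, 0.03684, 0.01053, 0.14737, 0.02632, 0.36316, 0.23158, 0.00526, 0.00526, 0.00526, 0.09474, 0.05789, giving 1−D = 0.77795.
Difference = |0.76152 − 0.77795| = 0.01643, i.e. 0.016 to 3 decimal places.

0.016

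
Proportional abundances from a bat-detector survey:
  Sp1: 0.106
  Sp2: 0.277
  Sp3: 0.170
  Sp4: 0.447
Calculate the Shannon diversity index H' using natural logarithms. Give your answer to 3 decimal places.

Each pᵢ ln pᵢ term (working shown to 5 dp, full precision carried): 0.106×(-2.24432)=-0.23790, 0.277×(-1.28374)=-0.35560, 0.17×(-1.77196)=-0.30123, 0.447×(-0.80520)=-0.35992.
Sum = -1.25465, so H' = 1.255.

1.255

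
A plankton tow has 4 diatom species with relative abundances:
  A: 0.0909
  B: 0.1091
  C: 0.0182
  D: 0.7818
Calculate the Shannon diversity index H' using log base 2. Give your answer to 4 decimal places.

Each pᵢ log₂ pᵢ term (working shown to 6 dp, full precision carried): 0.0909×(-3.459576)=-0.314475, 0.1091×(-3.196277)=-0.348714, 0.0182×(-5.779918)=-0.105195, 0.7818×(-0.355129)=-0.277639.
Sum = -1.046023, so H' = 1.0460.

1.0460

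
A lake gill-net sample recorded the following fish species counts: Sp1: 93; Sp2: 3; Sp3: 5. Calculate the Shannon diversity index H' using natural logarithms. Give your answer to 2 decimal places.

Total N = 93+3+5 = 101, so the proportions are 0.9208, 0.0297, 0.0495 (working shown to 4 dp, full precision carried).
Each pᵢ ln pᵢ term: 0.9208×(-0.0825)=-0.0760, 0.0297×(-3.5165)=-0.1045, 0.0495×(-3.0057)=-0.1488.
Sum = -0.3292, so H' = 0.33.

0.33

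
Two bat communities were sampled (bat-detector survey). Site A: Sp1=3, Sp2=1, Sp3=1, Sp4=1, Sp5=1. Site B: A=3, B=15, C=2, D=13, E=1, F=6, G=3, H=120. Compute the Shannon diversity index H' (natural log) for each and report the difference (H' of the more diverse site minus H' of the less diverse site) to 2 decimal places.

Site A: N=7, proportions 0.428571, 0.142857, 0.142857, 0.142857, 0.142857, giving H' = 1.475076 (working shown to 6 dp, full precision carried).
Site B: N=163, proportions 0.018405, 0.092025, 0.01227, 0.079755, 0.006135, 0.03681, 0.018405, 0.736196, giving H' = 1.000544.
Difference = |1.475076 − 1.000544| = 0.474532, i.e. 0.47 to 2 decimal places.

0.47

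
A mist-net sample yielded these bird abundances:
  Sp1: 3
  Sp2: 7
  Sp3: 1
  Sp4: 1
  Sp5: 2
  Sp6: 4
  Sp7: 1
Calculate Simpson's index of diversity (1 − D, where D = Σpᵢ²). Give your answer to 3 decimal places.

Total N = 3+7+1+1+2+4+1 = 19, so the proportions are 0.15789, 0.36842, 0.05263, 0.05263, 0.10526, 0.21053, 0.05263 (working shown to 5 dp, full precision carried).
D = 0.15789² + 0.36842² + 0.05263² + 0.05263² + 0.10526² + 0.21053² + 0.05263² = 0.02493 + 0.13573 + 0.00277 + 0.00277 + 0.01108 + 0.04432 + 0.00277 = 0.22438.
So 1 − D = 0.77562, i.e. 0.776 to 3 decimal places.

0.776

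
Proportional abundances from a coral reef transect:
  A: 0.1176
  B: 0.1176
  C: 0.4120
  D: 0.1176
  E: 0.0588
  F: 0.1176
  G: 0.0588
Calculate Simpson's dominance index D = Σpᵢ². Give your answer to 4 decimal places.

D = 0.1176² + 0.1176² + 0.412² + 0.1176² + 0.0588² + 0.1176² + 0.0588² = 0.013830 + 0.013830 + 0.169744 + 0.013830 + 0.003457 + 0.013830 + 0.003457 = 0.231978 (working shown to 6 dp, full precision carried).
To 4 decimal places, D = 0.2320.

0.2320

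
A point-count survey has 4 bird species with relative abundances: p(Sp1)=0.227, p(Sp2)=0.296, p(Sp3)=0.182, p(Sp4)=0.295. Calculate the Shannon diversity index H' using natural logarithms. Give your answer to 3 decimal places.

Each pᵢ ln pᵢ term (working shown to 5 dp, full precision carried): 0.227×(-1.48281)=-0.33660, 0.296×(-1.21740)=-0.36035, 0.182×(-1.70375)=-0.31008, 0.295×(-1.22078)=-0.36013.
Sum = -1.36716, so H' = 1.367.

1.367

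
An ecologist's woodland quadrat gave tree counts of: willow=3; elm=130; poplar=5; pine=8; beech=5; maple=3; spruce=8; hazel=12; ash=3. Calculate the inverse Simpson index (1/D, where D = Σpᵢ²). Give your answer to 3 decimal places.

1.816

Total N = 3+130+5+8+5+3+8+12+3 = 177, so the proportions are 0.016949, 0.734463, 0.028249, 0.045198, 0.028249, 0.016949, 0.045198, 0.067797, 0.016949 (working shown to 6 dp, full precision carried).
D = 0.016949² + 0.734463² + 0.028249² + 0.045198² + 0.028249² + 0.016949² + 0.045198² + 0.067797² + 0.016949² = 0.000287 + 0.539436 + 0.000798 + 0.002043 + 0.000798 + 0.000287 + 0.002043 + 0.004596 + 0.000287 = 0.550576.
So 1/D = 1.81628, i.e. 1.816 to 3 decimal places.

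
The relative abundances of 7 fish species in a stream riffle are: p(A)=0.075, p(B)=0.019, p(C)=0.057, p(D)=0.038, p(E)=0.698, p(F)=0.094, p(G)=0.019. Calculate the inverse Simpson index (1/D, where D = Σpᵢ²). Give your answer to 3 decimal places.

1.972

D = 0.075² + 0.019² + 0.057² + 0.038² + 0.698² + 0.094² + 0.019² = 0.005625 + 0.000361 + 0.003249 + 0.001444 + 0.487204 + 0.008836 + 0.000361 = 0.507080 (working shown to 6 dp, full precision carried).
So 1/D = 1.97208, i.e. 1.972 to 3 decimal places.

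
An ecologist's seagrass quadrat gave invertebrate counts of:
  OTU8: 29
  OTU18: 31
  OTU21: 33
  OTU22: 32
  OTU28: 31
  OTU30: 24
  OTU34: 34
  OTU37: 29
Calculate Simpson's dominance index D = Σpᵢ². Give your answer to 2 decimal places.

Total N = 29+31+33+32+31+24+34+29 = 243, so the proportions are 0.1193, 0.1276, 0.1358, 0.1317, 0.1276, 0.0988, 0.1399, 0.1193 (working shown to 4 dp, full precision carried).
D = 0.1193² + 0.1276² + 0.1358² + 0.1317² + 0.1276² + 0.0988² + 0.1399² + 0.1193² = 0.0142 + 0.0163 + 0.0184 + 0.0173 + 0.0163 + 0.0098 + 0.0196 + 0.0142 = 0.1261.
To 2 decimal places, D = 0.13.

0.13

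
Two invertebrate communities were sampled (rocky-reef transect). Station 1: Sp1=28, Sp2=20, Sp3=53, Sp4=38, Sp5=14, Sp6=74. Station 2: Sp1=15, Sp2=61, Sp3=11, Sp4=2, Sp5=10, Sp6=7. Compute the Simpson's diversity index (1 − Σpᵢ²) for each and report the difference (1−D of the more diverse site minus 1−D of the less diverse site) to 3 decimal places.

Station 1: N=227, proportions 0.12335, 0.08811, 0.23348, 0.1674, 0.06167, 0.32599, giving 1−D = 0.78441 (working shown to 5 dp, full precision carried).
Station 2: N=106, proportions 0.14151, 0.57547, 0.10377, 0.01887, 0.09434, 0.06604, giving 1−D = 0.62442.
Difference = |0.78441 − 0.62442| = 0.15999, i.e. 0.160 to 3 decimal places.

0.160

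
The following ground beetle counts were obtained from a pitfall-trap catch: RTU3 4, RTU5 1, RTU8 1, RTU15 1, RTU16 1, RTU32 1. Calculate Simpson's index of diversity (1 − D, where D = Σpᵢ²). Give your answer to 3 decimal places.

0.741

Total N = 4+1+1+1+1+1 = 9, so the proportions are 0.44444, 0.11111, 0.11111, 0.11111, 0.11111, 0.11111 (working shown to 5 dp, full precision carried).
D = 0.44444² + 0.11111² + 0.11111² + 0.11111² + 0.11111² + 0.11111² = 0.19753 + 0.01235 + 0.01235 + 0.01235 + 0.01235 + 0.01235 = 0.25926.
So 1 − D = 0.74074, i.e. 0.741 to 3 decimal places.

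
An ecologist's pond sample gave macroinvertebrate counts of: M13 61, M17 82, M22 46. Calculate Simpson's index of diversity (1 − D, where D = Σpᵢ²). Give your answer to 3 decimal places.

Total N = 61+82+46 = 189, so the proportions are 0.32275, 0.43386, 0.24339 (working shown to 5 dp, full precision carried).
D = 0.32275² + 0.43386² + 0.24339² = 0.10417 + 0.18824 + 0.05924 = 0.35164.
So 1 − D = 0.64836, i.e. 0.648 to 3 decimal places.

0.648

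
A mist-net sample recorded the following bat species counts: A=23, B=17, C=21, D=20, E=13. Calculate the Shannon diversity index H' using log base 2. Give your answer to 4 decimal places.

Total N = 23+17+21+20+13 = 94, so the proportions are 0.244681, 0.180851, 0.223404, 0.212766, 0.138298 (working shown to 6 dp, full precision carried).
Each pᵢ log₂ pᵢ term: 0.244681×(-2.031027)=-0.496953, 0.180851×(-2.467126)=-0.446182, 0.223404×(-2.162271)=-0.483061, 0.212766×(-2.232661)=-0.475034, 0.138298×(-2.854149)=-0.394723.
Sum = -2.295953, so H' = 2.2960.

2.2960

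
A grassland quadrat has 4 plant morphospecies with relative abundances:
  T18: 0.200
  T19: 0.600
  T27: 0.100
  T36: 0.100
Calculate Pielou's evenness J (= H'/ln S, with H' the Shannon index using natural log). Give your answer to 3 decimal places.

H' = −Σ pᵢ ln pᵢ = −((-0.32189) + (-0.30650) + (-0.23026) + (-0.23026)) = 1.08890 (working shown to 5 dp, full precision carried).
With S = 4 species, ln S = 1.38629, so J = 1.08890/1.38629 = 0.78548, i.e. 0.785 to 3 decimal places.

0.785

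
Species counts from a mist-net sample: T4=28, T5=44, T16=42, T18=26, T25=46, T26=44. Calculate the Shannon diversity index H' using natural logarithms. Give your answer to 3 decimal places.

Total N = 28+44+42+26+46+44 = 230, so the proportions are 0.12174, 0.1913, 0.18261, 0.11304, 0.2, 0.1913 (working shown to 5 dp, full precision carried).
Each pᵢ ln pᵢ term: 0.12174×(-2.10587)=-0.25637, 0.1913×(-1.65389)=-0.31640, 0.18261×(-1.70041)=-0.31051, 0.11304×(-2.17998)=-0.24643, 0.2×(-1.60944)=-0.32189, 0.1913×(-1.65389)=-0.31640.
Sum = -1.76799, so H' = 1.768.

1.768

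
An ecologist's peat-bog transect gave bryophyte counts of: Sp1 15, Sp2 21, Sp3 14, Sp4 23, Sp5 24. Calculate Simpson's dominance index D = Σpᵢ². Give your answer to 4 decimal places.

Total N = 15+21+14+23+24 = 97, so the proportions are 0.154639, 0.216495, 0.14433, 0.237113, 0.247423 (working shown to 6 dp, full precision carried).
D = 0.154639² + 0.216495² + 0.14433² + 0.237113² + 0.247423² = 0.023913 + 0.046870 + 0.020831 + 0.056223 + 0.061218 = 0.209055.
To 4 decimal places, D = 0.2091.

0.2091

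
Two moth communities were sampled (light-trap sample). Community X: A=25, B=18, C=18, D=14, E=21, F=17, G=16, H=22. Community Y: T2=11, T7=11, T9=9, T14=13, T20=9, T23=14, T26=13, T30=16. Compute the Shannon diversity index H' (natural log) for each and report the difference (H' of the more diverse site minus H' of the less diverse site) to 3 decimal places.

0.003

Community X: N=151, proportions 0.16556, 0.11921, 0.11921, 0.09272, 0.13907, 0.11258, 0.10596, 0.1457, giving H' = 2.06406 (working shown to 5 dp, full precision carried).
Community Y: N=96, proportions 0.11458, 0.11458, 0.09375, 0.13542, 0.09375, 0.14583, 0.13542, 0.16667, giving H' = 2.06122.
Difference = |2.06406 − 2.06122| = 0.00284, i.e. 0.003 to 3 decimal places.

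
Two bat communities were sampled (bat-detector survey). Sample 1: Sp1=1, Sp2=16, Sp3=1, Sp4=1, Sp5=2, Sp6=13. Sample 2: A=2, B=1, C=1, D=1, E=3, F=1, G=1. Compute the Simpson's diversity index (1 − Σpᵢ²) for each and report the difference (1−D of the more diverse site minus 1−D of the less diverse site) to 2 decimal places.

Sample 1: N=34, proportions 0.0294, 0.4706, 0.0294, 0.0294, 0.0588, 0.3824, giving 1−D = 0.6263 (working shown to 4 dp, full precision carried).
Sample 2: N=10, proportions 0.2, 0.1, 0.1, 0.1, 0.3, 0.1, 0.1, giving 1−D = 0.8200.
Difference = |0.6263 − 0.8200| = 0.1937, i.e. 0.19 to 2 decimal places.

0.19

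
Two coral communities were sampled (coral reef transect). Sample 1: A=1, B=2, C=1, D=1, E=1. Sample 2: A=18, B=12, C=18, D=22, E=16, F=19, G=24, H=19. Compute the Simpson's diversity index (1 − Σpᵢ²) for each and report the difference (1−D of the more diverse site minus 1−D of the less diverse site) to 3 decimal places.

Sample 1: N=6, proportions 0.16667, 0.33333, 0.16667, 0.16667, 0.16667, giving 1−D = 0.77778 (working shown to 5 dp, full precision carried).
Sample 2: N=148, proportions 0.12162, 0.08108, 0.12162, 0.14865, 0.10811, 0.12838, 0.16216, 0.12838, giving 1−D = 0.87080.
Difference = |0.77778 − 0.87080| = 0.09302, i.e. 0.093 to 3 decimal places.

0.093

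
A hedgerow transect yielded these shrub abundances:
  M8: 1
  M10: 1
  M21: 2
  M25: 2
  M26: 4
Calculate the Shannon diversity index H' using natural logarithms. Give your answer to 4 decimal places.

Total N = 1+1+2+2+4 = 10, so the proportions are 0.1, 0.1, 0.2, 0.2, 0.4 (working shown to 6 dp, full precision carried).
Each pᵢ ln pᵢ term: 0.1×(-2.302585)=-0.230259, 0.1×(-2.302585)=-0.230259, 0.2×(-1.609438)=-0.321888, 0.2×(-1.609438)=-0.321888, 0.4×(-0.916291)=-0.366516.
Sum = -1.470808, so H' = 1.4708.

1.4708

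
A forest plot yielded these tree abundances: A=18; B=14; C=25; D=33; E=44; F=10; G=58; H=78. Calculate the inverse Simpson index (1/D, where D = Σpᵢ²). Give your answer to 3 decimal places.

5.715

Total N = 18+14+25+33+44+10+58+78 = 280, so the proportions are 0.0642857, 0.05, 0.0892857, 0.1178571, 0.1571429, 0.0357143, 0.2071429, 0.2785714 (working shown to 7 dp, full precision carried).
D = 0.0642857² + 0.05² + 0.0892857² + 0.1178571² + 0.1571429² + 0.0357143² + 0.2071429² + 0.2785714² = 0.0041327 + 0.0025000 + 0.0079719 + 0.0138903 + 0.0246939 + 0.0012755 + 0.0429082 + 0.0776020 = 0.1749745.
So 1/D = 5.71512, i.e. 5.715 to 3 decimal places.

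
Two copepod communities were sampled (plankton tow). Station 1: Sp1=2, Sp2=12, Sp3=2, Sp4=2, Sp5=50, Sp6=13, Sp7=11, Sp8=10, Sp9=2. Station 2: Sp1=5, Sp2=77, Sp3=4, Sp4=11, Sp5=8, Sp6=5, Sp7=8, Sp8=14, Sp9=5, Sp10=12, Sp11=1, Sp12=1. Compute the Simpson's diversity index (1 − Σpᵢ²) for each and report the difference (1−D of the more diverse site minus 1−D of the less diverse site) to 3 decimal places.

0.008

Station 1: N=104, proportions 0.01923, 0.11538, 0.01923, 0.01923, 0.48077, 0.125, 0.10577, 0.09615, 0.01923, giving 1−D = 0.71801 (working shown to 5 dp, full precision carried).
Station 2: N=151, proportions 0.03311, 0.50993, 0.02649, 0.07285, 0.05298, 0.03311, 0.05298, 0.09272, 0.03311, 0.07947, 0.00662, 0.00662, giving 1−D = 0.71006.
Difference = |0.71801 − 0.71006| = 0.00795, i.e. 0.008 to 3 decimal places.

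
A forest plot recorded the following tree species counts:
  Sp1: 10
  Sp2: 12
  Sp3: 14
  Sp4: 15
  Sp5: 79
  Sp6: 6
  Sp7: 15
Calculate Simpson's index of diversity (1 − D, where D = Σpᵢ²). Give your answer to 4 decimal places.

0.6857

Total N = 10+12+14+15+79+6+15 = 151, so the proportions are 0.066225, 0.07947, 0.092715, 0.099338, 0.523179, 0.039735, 0.099338 (working shown to 6 dp, full precision carried).
D = 0.066225² + 0.07947² + 0.092715² + 0.099338² + 0.523179² + 0.039735² + 0.099338² = 0.004386 + 0.006316 + 0.008596 + 0.009868 + 0.273716 + 0.001579 + 0.009868 = 0.314328.
So 1 − D = 0.685672, i.e. 0.6857 to 4 decimal places.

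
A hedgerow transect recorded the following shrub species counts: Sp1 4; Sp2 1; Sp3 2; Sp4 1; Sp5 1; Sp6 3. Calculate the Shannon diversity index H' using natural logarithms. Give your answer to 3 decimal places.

Total N = 4+1+2+1+1+3 = 12, so the proportions are 0.33333, 0.08333, 0.16667, 0.08333, 0.08333, 0.25 (working shown to 5 dp, full precision carried).
Each pᵢ ln pᵢ term: 0.33333×(-1.09861)=-0.36620, 0.08333×(-2.48491)=-0.20708, 0.16667×(-1.79176)=-0.29863, 0.08333×(-2.48491)=-0.20708, 0.08333×(-2.48491)=-0.20708, 0.25×(-1.38629)=-0.34657.
Sum = -1.63263, so H' = 1.633.

1.633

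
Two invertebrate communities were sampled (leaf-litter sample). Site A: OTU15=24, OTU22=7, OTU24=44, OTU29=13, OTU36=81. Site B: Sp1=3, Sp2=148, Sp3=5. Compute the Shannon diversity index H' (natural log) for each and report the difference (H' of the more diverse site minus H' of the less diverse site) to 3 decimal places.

1.073

Site A: N=169, proportions 0.14201, 0.04142, 0.26036, 0.07692, 0.47929, giving H' = 1.30923 (working shown to 5 dp, full precision carried).
Site B: N=156, proportions 0.01923, 0.94872, 0.03205, giving H' = 0.23620.
Difference = |1.30923 − 0.23620| = 1.07303, i.e. 1.073 to 3 decimal places.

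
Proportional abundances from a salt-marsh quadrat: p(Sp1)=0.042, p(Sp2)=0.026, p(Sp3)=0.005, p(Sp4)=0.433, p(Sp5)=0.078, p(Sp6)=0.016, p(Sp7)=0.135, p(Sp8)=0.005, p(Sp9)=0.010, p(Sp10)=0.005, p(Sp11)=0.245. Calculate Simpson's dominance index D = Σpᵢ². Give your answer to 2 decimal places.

0.27

D = 0.042² + 0.026² + 0.005² + 0.433² + 0.078² + 0.016² + 0.135² + 0.005² + 0.01² + 0.005² + 0.245² = 0.0018 + 0.0007 + 0.0000 + 0.1875 + 0.0061 + 0.0003 + 0.0182 + 0.0000 + 0.0001 + 0.0000 + 0.0600 = 0.2747 (working shown to 4 dp, full precision carried).
To 2 decimal places, D = 0.27.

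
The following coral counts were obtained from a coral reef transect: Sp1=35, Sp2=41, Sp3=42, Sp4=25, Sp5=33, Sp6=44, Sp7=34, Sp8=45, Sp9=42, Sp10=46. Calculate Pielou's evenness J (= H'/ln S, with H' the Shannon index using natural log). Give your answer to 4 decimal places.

Total N = 35+41+42+25+33+44+34+45+42+46 = 387, so the proportions are 0.090439, 0.105943, 0.108527, 0.064599, 0.085271, 0.113695, 0.087855, 0.116279, 0.108527, 0.118863 (working shown to 6 dp, full precision carried).
H' = −Σ pᵢ ln pᵢ = −((-0.217333) + (-0.237827) + (-0.241012) + (-0.176973) + (-0.209931) + (-0.247200) + (-0.213670) + (-0.250205) + (-0.241012) + (-0.253153)) = 2.288315.
With S = 10 species, ln S = 2.302585, so J = 2.288315/2.302585 = 0.993803, i.e. 0.9938 to 4 decimal places.

0.9938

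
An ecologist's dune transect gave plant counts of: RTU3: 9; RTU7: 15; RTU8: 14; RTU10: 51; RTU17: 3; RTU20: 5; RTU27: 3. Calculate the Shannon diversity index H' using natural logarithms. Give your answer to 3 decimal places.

Total N = 9+15+14+51+3+5+3 = 100, so the proportions are 0.09, 0.15, 0.14, 0.51, 0.03, 0.05, 0.03 (working shown to 5 dp, full precision carried).
Each pᵢ ln pᵢ term: 0.09×(-2.40795)=-0.21672, 0.15×(-1.89712)=-0.28457, 0.14×(-1.96611)=-0.27526, 0.51×(-0.67334)=-0.34341, 0.03×(-3.50656)=-0.10520, 0.05×(-2.99573)=-0.14979, 0.03×(-3.50656)=-0.10520.
Sum = -1.48012, so H' = 1.480.

1.480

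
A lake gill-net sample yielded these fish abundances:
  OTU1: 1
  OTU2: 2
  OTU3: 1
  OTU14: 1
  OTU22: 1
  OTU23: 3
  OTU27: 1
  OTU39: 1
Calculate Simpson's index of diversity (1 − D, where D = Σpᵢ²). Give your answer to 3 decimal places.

0.843

Total N = 1+2+1+1+1+3+1+1 = 11, so the proportions are 0.09091, 0.18182, 0.09091, 0.09091, 0.09091, 0.27273, 0.09091, 0.09091 (working shown to 5 dp, full precision carried).
D = 0.09091² + 0.18182² + 0.09091² + 0.09091² + 0.09091² + 0.27273² + 0.09091² + 0.09091² = 0.00826 + 0.03306 + 0.00826 + 0.00826 + 0.00826 + 0.07438 + 0.00826 + 0.00826 = 0.15702.
So 1 − D = 0.84298, i.e. 0.843 to 3 decimal places.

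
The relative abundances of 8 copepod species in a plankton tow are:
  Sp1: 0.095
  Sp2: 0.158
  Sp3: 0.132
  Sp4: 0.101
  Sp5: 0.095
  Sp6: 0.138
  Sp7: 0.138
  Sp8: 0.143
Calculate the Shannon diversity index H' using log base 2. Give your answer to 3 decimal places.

2.975

Each pᵢ log₂ pᵢ term (working shown to 5 dp, full precision carried): 0.095×(-3.39593)=-0.32261, 0.158×(-2.66200)=-0.42060, 0.132×(-2.92139)=-0.38562, 0.101×(-3.30757)=-0.33406, 0.095×(-3.39593)=-0.32261, 0.138×(-2.85726)=-0.39430, 0.138×(-2.85726)=-0.39430, 0.143×(-2.80591)=-0.40125.
Sum = -2.97536, so H' = 2.975.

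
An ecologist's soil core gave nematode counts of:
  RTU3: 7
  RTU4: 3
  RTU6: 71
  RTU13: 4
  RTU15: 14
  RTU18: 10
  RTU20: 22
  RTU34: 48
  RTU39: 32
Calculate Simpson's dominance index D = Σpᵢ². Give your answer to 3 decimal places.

Total N = 7+3+71+4+14+10+22+48+32 = 211, so the proportions are 0.03318, 0.01422, 0.33649, 0.01896, 0.06635, 0.04739, 0.10427, 0.22749, 0.15166 (working shown to 5 dp, full precision carried).
D = 0.03318² + 0.01422² + 0.33649² + 0.01896² + 0.06635² + 0.04739² + 0.10427² + 0.22749² + 0.15166² = 0.00110 + 0.00020 + 0.11323 + 0.00036 + 0.00440 + 0.00225 + 0.01087 + 0.05175 + 0.02300 = 0.20716.
To 3 decimal places, D = 0.207.

0.207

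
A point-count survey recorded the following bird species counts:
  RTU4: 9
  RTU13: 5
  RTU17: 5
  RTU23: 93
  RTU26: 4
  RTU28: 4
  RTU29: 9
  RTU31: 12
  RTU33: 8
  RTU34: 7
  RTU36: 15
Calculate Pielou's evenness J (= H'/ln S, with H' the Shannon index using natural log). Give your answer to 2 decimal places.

0.71

Total N = 9+5+5+93+4+4+9+12+8+7+15 = 171, so the proportions are 0.0526, 0.0292, 0.0292, 0.5439, 0.0234, 0.0234, 0.0526, 0.0702, 0.0468, 0.0409, 0.0877 (working shown to 4 dp, full precision carried).
H' = −Σ pᵢ ln pᵢ = −((-0.1550) + (-0.1033) + (-0.1033) + (-0.3312) + (-0.0878) + (-0.0878) + (-0.1550) + (-0.1864) + (-0.1433) + (-0.1308) + (-0.2135)) = 1.6974.
With S = 11 species, ln S = 2.3979, so J = 1.6974/2.3979 = 0.7079, i.e. 0.71 to 2 decimal places.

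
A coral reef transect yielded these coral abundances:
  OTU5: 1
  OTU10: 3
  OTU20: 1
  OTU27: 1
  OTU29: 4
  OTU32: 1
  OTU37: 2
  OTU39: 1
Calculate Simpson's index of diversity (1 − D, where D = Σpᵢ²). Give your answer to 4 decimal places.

Total N = 1+3+1+1+4+1+2+1 = 14, so the proportions are 0.071429, 0.214286, 0.071429, 0.071429, 0.285714, 0.071429, 0.142857, 0.071429 (working shown to 6 dp, full precision carried).
D = 0.071429² + 0.214286² + 0.071429² + 0.071429² + 0.285714² + 0.071429² + 0.142857² + 0.071429² = 0.005102 + 0.045918 + 0.005102 + 0.005102 + 0.081633 + 0.005102 + 0.020408 + 0.005102 = 0.173469.
So 1 − D = 0.826531, i.e. 0.8265 to 4 decimal places.

0.8265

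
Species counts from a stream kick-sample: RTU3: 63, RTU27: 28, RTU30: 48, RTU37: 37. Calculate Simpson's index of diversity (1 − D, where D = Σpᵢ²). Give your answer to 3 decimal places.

0.728

Total N = 63+28+48+37 = 176, so the proportions are 0.35795, 0.15909, 0.27273, 0.21023 (working shown to 5 dp, full precision carried).
D = 0.35795² + 0.15909² + 0.27273² + 0.21023² = 0.12813 + 0.02531 + 0.07438 + 0.04420 = 0.27202.
So 1 − D = 0.72798, i.e. 0.728 to 3 decimal places.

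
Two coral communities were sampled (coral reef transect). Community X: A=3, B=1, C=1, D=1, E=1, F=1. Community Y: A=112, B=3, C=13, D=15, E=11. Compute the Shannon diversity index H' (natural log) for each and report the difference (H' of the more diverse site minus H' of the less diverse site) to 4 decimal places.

0.7351

Community X: N=8, proportions 0.375, 0.125, 0.125, 0.125, 0.125, 0.125, giving H' = 1.667461933 (working shown to 9 dp, full precision carried).
Community Y: N=154, proportions 0.727272727, 0.019480519, 0.084415584, 0.097402597, 0.071428571, giving H' = 0.932344465.
Difference = |1.667461933 − 0.932344465| = 0.735117468, i.e. 0.7351 to 4 decimal places.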